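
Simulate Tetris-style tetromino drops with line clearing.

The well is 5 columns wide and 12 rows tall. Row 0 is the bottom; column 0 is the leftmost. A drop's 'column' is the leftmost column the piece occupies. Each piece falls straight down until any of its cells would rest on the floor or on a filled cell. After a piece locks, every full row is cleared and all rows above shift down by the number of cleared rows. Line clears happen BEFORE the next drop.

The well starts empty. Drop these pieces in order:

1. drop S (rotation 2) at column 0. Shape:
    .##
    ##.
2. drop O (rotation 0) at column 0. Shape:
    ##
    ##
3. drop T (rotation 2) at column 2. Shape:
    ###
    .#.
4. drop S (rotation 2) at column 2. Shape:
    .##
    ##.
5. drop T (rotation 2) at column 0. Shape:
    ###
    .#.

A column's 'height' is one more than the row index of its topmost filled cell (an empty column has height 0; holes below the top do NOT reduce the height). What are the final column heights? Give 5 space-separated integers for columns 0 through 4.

Answer: 5 5 5 4 4

Derivation:
Drop 1: S rot2 at col 0 lands with bottom-row=0; cleared 0 line(s) (total 0); column heights now [1 2 2 0 0], max=2
Drop 2: O rot0 at col 0 lands with bottom-row=2; cleared 0 line(s) (total 0); column heights now [4 4 2 0 0], max=4
Drop 3: T rot2 at col 2 lands with bottom-row=1; cleared 1 line(s) (total 1); column heights now [3 3 2 2 0], max=3
Drop 4: S rot2 at col 2 lands with bottom-row=2; cleared 0 line(s) (total 1); column heights now [3 3 3 4 4], max=4
Drop 5: T rot2 at col 0 lands with bottom-row=3; cleared 0 line(s) (total 1); column heights now [5 5 5 4 4], max=5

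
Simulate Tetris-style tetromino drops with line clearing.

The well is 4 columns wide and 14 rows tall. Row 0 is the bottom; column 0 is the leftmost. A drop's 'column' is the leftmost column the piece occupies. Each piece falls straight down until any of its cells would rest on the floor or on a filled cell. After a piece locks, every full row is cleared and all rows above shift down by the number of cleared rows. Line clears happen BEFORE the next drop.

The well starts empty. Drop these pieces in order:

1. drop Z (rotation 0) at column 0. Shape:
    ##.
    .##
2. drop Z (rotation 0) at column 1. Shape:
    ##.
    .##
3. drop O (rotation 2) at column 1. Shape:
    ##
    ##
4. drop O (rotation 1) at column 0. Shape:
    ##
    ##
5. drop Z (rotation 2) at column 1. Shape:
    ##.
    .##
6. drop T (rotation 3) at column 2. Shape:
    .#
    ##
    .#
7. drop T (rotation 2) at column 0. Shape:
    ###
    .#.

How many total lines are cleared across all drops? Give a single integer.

Drop 1: Z rot0 at col 0 lands with bottom-row=0; cleared 0 line(s) (total 0); column heights now [2 2 1 0], max=2
Drop 2: Z rot0 at col 1 lands with bottom-row=1; cleared 1 line(s) (total 1); column heights now [0 2 2 0], max=2
Drop 3: O rot2 at col 1 lands with bottom-row=2; cleared 0 line(s) (total 1); column heights now [0 4 4 0], max=4
Drop 4: O rot1 at col 0 lands with bottom-row=4; cleared 0 line(s) (total 1); column heights now [6 6 4 0], max=6
Drop 5: Z rot2 at col 1 lands with bottom-row=5; cleared 1 line(s) (total 2); column heights now [5 6 6 0], max=6
Drop 6: T rot3 at col 2 lands with bottom-row=5; cleared 0 line(s) (total 2); column heights now [5 6 7 8], max=8
Drop 7: T rot2 at col 0 lands with bottom-row=6; cleared 1 line(s) (total 3); column heights now [5 7 7 7], max=7

Answer: 3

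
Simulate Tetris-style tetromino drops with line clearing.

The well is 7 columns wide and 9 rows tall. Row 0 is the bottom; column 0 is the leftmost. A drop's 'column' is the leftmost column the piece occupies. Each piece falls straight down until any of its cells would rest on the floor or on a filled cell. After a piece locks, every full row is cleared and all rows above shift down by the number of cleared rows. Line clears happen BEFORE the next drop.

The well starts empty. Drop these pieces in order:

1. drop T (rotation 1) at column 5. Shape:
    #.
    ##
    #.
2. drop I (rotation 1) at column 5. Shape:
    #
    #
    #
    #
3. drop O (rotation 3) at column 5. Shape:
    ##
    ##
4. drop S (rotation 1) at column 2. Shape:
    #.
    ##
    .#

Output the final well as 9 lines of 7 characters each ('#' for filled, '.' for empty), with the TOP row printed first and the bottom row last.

Answer: .....##
.....##
.....#.
.....#.
.....#.
.....#.
..#..#.
..##.##
...#.#.

Derivation:
Drop 1: T rot1 at col 5 lands with bottom-row=0; cleared 0 line(s) (total 0); column heights now [0 0 0 0 0 3 2], max=3
Drop 2: I rot1 at col 5 lands with bottom-row=3; cleared 0 line(s) (total 0); column heights now [0 0 0 0 0 7 2], max=7
Drop 3: O rot3 at col 5 lands with bottom-row=7; cleared 0 line(s) (total 0); column heights now [0 0 0 0 0 9 9], max=9
Drop 4: S rot1 at col 2 lands with bottom-row=0; cleared 0 line(s) (total 0); column heights now [0 0 3 2 0 9 9], max=9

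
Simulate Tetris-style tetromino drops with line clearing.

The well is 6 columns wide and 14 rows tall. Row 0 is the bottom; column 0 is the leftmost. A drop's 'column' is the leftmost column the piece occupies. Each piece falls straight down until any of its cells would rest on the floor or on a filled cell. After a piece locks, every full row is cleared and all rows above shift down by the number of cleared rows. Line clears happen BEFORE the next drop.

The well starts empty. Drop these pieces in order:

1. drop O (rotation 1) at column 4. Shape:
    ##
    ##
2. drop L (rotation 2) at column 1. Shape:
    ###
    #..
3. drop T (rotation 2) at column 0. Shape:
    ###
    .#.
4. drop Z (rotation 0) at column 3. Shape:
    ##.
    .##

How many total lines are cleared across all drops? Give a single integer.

Answer: 0

Derivation:
Drop 1: O rot1 at col 4 lands with bottom-row=0; cleared 0 line(s) (total 0); column heights now [0 0 0 0 2 2], max=2
Drop 2: L rot2 at col 1 lands with bottom-row=0; cleared 0 line(s) (total 0); column heights now [0 2 2 2 2 2], max=2
Drop 3: T rot2 at col 0 lands with bottom-row=2; cleared 0 line(s) (total 0); column heights now [4 4 4 2 2 2], max=4
Drop 4: Z rot0 at col 3 lands with bottom-row=2; cleared 0 line(s) (total 0); column heights now [4 4 4 4 4 3], max=4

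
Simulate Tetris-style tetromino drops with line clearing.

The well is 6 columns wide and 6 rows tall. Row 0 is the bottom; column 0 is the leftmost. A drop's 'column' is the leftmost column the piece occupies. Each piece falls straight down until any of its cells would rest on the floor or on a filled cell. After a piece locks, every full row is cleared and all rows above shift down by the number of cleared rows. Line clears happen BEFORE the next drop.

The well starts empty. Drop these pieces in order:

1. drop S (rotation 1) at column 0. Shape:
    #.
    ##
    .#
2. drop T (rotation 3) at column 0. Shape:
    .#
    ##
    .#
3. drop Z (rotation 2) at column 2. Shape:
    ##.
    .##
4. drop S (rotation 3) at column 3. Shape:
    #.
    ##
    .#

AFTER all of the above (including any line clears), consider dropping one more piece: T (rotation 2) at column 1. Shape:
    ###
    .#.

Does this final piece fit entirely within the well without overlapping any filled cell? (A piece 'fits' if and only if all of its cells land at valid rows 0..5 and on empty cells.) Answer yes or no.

Answer: yes

Derivation:
Drop 1: S rot1 at col 0 lands with bottom-row=0; cleared 0 line(s) (total 0); column heights now [3 2 0 0 0 0], max=3
Drop 2: T rot3 at col 0 lands with bottom-row=2; cleared 0 line(s) (total 0); column heights now [4 5 0 0 0 0], max=5
Drop 3: Z rot2 at col 2 lands with bottom-row=0; cleared 0 line(s) (total 0); column heights now [4 5 2 2 1 0], max=5
Drop 4: S rot3 at col 3 lands with bottom-row=1; cleared 0 line(s) (total 0); column heights now [4 5 2 4 3 0], max=5
Test piece T rot2 at col 1 (width 3): heights before test = [4 5 2 4 3 0]; fits = True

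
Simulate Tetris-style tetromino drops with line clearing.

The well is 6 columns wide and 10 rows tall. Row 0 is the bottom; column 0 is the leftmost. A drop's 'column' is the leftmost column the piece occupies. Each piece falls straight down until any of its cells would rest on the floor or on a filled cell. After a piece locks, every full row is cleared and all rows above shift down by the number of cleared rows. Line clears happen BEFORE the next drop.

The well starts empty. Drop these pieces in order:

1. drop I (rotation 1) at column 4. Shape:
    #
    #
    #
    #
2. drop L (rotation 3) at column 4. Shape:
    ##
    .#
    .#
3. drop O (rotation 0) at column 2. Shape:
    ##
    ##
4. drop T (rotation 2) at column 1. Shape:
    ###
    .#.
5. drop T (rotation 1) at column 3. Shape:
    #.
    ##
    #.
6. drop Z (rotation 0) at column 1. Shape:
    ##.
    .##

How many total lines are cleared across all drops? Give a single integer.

Answer: 0

Derivation:
Drop 1: I rot1 at col 4 lands with bottom-row=0; cleared 0 line(s) (total 0); column heights now [0 0 0 0 4 0], max=4
Drop 2: L rot3 at col 4 lands with bottom-row=2; cleared 0 line(s) (total 0); column heights now [0 0 0 0 5 5], max=5
Drop 3: O rot0 at col 2 lands with bottom-row=0; cleared 0 line(s) (total 0); column heights now [0 0 2 2 5 5], max=5
Drop 4: T rot2 at col 1 lands with bottom-row=2; cleared 0 line(s) (total 0); column heights now [0 4 4 4 5 5], max=5
Drop 5: T rot1 at col 3 lands with bottom-row=4; cleared 0 line(s) (total 0); column heights now [0 4 4 7 6 5], max=7
Drop 6: Z rot0 at col 1 lands with bottom-row=7; cleared 0 line(s) (total 0); column heights now [0 9 9 8 6 5], max=9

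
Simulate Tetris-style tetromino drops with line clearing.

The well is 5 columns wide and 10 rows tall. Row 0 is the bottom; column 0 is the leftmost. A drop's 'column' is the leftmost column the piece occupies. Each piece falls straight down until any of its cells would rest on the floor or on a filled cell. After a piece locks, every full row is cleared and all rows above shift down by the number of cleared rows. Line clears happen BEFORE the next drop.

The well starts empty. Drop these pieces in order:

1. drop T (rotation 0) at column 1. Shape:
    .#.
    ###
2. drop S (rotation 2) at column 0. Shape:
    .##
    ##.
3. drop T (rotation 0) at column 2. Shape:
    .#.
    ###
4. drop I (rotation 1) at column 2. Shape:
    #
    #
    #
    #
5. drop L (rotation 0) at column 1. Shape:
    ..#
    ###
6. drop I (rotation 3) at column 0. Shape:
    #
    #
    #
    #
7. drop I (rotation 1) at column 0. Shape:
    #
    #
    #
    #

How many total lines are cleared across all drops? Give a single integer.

Answer: 0

Derivation:
Drop 1: T rot0 at col 1 lands with bottom-row=0; cleared 0 line(s) (total 0); column heights now [0 1 2 1 0], max=2
Drop 2: S rot2 at col 0 lands with bottom-row=1; cleared 0 line(s) (total 0); column heights now [2 3 3 1 0], max=3
Drop 3: T rot0 at col 2 lands with bottom-row=3; cleared 0 line(s) (total 0); column heights now [2 3 4 5 4], max=5
Drop 4: I rot1 at col 2 lands with bottom-row=4; cleared 0 line(s) (total 0); column heights now [2 3 8 5 4], max=8
Drop 5: L rot0 at col 1 lands with bottom-row=8; cleared 0 line(s) (total 0); column heights now [2 9 9 10 4], max=10
Drop 6: I rot3 at col 0 lands with bottom-row=2; cleared 0 line(s) (total 0); column heights now [6 9 9 10 4], max=10
Drop 7: I rot1 at col 0 lands with bottom-row=6; cleared 0 line(s) (total 0); column heights now [10 9 9 10 4], max=10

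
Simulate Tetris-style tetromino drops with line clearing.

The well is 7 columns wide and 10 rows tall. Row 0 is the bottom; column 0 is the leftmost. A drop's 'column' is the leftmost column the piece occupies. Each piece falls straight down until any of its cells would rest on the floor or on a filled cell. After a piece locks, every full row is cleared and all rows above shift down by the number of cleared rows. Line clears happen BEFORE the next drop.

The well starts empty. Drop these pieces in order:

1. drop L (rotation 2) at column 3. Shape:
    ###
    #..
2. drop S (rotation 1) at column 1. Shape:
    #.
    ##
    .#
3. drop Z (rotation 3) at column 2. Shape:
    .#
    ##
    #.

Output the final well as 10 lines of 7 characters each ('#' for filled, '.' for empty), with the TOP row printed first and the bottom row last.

Answer: .......
.......
.......
.......
.......
...#...
..##...
.##....
.#####.
..##...

Derivation:
Drop 1: L rot2 at col 3 lands with bottom-row=0; cleared 0 line(s) (total 0); column heights now [0 0 0 2 2 2 0], max=2
Drop 2: S rot1 at col 1 lands with bottom-row=0; cleared 0 line(s) (total 0); column heights now [0 3 2 2 2 2 0], max=3
Drop 3: Z rot3 at col 2 lands with bottom-row=2; cleared 0 line(s) (total 0); column heights now [0 3 4 5 2 2 0], max=5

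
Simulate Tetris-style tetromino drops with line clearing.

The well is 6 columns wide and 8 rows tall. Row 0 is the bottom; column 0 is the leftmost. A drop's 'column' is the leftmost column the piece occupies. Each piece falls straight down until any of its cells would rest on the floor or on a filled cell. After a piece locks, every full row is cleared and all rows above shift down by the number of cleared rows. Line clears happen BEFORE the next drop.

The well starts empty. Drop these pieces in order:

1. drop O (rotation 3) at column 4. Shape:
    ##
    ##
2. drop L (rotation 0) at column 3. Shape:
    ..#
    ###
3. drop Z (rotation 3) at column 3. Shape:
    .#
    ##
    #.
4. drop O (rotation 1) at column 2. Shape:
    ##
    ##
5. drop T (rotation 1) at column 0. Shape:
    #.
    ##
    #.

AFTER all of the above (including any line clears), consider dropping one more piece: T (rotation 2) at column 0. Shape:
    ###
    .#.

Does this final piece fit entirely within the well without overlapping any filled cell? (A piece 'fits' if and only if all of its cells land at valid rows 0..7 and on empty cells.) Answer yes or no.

Answer: yes

Derivation:
Drop 1: O rot3 at col 4 lands with bottom-row=0; cleared 0 line(s) (total 0); column heights now [0 0 0 0 2 2], max=2
Drop 2: L rot0 at col 3 lands with bottom-row=2; cleared 0 line(s) (total 0); column heights now [0 0 0 3 3 4], max=4
Drop 3: Z rot3 at col 3 lands with bottom-row=3; cleared 0 line(s) (total 0); column heights now [0 0 0 5 6 4], max=6
Drop 4: O rot1 at col 2 lands with bottom-row=5; cleared 0 line(s) (total 0); column heights now [0 0 7 7 6 4], max=7
Drop 5: T rot1 at col 0 lands with bottom-row=0; cleared 0 line(s) (total 0); column heights now [3 2 7 7 6 4], max=7
Test piece T rot2 at col 0 (width 3): heights before test = [3 2 7 7 6 4]; fits = True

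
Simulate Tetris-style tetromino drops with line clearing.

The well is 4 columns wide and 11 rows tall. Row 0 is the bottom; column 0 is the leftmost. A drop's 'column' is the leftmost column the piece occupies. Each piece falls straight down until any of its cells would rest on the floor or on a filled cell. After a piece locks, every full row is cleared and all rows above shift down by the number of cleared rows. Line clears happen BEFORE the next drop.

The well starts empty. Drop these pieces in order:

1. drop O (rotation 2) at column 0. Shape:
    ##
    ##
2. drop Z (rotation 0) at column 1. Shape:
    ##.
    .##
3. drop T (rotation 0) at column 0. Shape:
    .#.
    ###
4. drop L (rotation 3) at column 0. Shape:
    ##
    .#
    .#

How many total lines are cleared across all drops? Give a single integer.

Drop 1: O rot2 at col 0 lands with bottom-row=0; cleared 0 line(s) (total 0); column heights now [2 2 0 0], max=2
Drop 2: Z rot0 at col 1 lands with bottom-row=1; cleared 1 line(s) (total 1); column heights now [1 2 2 0], max=2
Drop 3: T rot0 at col 0 lands with bottom-row=2; cleared 0 line(s) (total 1); column heights now [3 4 3 0], max=4
Drop 4: L rot3 at col 0 lands with bottom-row=4; cleared 0 line(s) (total 1); column heights now [7 7 3 0], max=7

Answer: 1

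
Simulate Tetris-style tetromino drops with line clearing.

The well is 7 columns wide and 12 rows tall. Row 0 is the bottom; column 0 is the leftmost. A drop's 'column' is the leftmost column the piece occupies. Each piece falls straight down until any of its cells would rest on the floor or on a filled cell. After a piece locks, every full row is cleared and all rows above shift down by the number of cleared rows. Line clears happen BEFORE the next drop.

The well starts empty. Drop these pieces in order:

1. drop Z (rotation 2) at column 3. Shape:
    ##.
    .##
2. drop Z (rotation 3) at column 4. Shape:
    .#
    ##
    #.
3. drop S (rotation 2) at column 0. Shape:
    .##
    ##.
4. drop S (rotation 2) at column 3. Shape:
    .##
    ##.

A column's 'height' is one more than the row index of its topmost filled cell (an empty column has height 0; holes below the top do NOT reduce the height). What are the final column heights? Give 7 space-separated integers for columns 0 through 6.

Drop 1: Z rot2 at col 3 lands with bottom-row=0; cleared 0 line(s) (total 0); column heights now [0 0 0 2 2 1 0], max=2
Drop 2: Z rot3 at col 4 lands with bottom-row=2; cleared 0 line(s) (total 0); column heights now [0 0 0 2 4 5 0], max=5
Drop 3: S rot2 at col 0 lands with bottom-row=0; cleared 0 line(s) (total 0); column heights now [1 2 2 2 4 5 0], max=5
Drop 4: S rot2 at col 3 lands with bottom-row=4; cleared 0 line(s) (total 0); column heights now [1 2 2 5 6 6 0], max=6

Answer: 1 2 2 5 6 6 0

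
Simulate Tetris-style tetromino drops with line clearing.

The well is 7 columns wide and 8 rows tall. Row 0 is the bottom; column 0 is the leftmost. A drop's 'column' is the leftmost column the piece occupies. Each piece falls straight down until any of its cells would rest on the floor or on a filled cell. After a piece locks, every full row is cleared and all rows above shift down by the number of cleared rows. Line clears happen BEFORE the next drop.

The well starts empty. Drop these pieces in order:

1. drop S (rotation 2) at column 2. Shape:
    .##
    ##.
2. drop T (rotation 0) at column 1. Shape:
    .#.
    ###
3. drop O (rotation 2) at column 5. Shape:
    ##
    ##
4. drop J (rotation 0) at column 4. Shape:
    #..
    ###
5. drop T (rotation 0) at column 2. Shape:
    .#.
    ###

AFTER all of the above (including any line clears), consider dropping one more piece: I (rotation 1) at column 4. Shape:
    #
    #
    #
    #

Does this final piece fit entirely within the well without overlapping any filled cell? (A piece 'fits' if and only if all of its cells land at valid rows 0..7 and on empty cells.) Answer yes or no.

Drop 1: S rot2 at col 2 lands with bottom-row=0; cleared 0 line(s) (total 0); column heights now [0 0 1 2 2 0 0], max=2
Drop 2: T rot0 at col 1 lands with bottom-row=2; cleared 0 line(s) (total 0); column heights now [0 3 4 3 2 0 0], max=4
Drop 3: O rot2 at col 5 lands with bottom-row=0; cleared 0 line(s) (total 0); column heights now [0 3 4 3 2 2 2], max=4
Drop 4: J rot0 at col 4 lands with bottom-row=2; cleared 0 line(s) (total 0); column heights now [0 3 4 3 4 3 3], max=4
Drop 5: T rot0 at col 2 lands with bottom-row=4; cleared 0 line(s) (total 0); column heights now [0 3 5 6 5 3 3], max=6
Test piece I rot1 at col 4 (width 1): heights before test = [0 3 5 6 5 3 3]; fits = False

Answer: no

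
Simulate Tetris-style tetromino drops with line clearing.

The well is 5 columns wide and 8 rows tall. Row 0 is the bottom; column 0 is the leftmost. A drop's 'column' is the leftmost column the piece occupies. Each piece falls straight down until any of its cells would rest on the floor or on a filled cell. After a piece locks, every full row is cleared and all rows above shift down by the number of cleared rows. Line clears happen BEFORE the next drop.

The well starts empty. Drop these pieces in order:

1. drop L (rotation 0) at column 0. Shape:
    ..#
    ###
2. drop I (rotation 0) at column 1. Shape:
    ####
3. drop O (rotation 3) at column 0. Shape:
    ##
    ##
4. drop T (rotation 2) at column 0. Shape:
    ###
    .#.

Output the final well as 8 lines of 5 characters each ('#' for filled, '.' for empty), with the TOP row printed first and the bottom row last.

Answer: .....
###..
.#...
##...
##...
.####
..#..
###..

Derivation:
Drop 1: L rot0 at col 0 lands with bottom-row=0; cleared 0 line(s) (total 0); column heights now [1 1 2 0 0], max=2
Drop 2: I rot0 at col 1 lands with bottom-row=2; cleared 0 line(s) (total 0); column heights now [1 3 3 3 3], max=3
Drop 3: O rot3 at col 0 lands with bottom-row=3; cleared 0 line(s) (total 0); column heights now [5 5 3 3 3], max=5
Drop 4: T rot2 at col 0 lands with bottom-row=5; cleared 0 line(s) (total 0); column heights now [7 7 7 3 3], max=7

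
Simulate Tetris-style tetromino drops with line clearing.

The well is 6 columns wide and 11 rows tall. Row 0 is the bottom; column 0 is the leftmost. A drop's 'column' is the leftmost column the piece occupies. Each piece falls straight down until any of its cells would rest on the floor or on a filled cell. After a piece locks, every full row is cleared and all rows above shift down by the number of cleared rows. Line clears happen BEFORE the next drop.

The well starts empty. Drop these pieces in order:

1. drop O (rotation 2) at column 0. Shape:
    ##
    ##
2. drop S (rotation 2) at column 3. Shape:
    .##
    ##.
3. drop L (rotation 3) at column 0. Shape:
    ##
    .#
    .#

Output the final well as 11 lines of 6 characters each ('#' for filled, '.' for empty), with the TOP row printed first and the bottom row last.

Drop 1: O rot2 at col 0 lands with bottom-row=0; cleared 0 line(s) (total 0); column heights now [2 2 0 0 0 0], max=2
Drop 2: S rot2 at col 3 lands with bottom-row=0; cleared 0 line(s) (total 0); column heights now [2 2 0 1 2 2], max=2
Drop 3: L rot3 at col 0 lands with bottom-row=2; cleared 0 line(s) (total 0); column heights now [5 5 0 1 2 2], max=5

Answer: ......
......
......
......
......
......
##....
.#....
.#....
##..##
##.##.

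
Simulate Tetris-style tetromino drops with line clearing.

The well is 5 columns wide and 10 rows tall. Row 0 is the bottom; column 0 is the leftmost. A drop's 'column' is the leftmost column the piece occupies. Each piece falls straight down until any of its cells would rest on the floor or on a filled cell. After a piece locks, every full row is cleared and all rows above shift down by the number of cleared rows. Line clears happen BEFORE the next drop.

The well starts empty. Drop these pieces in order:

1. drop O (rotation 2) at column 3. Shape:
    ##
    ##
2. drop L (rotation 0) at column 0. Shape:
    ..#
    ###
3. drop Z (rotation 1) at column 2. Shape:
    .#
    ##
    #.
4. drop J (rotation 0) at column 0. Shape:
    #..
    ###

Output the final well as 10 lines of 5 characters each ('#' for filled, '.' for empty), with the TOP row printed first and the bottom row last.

Drop 1: O rot2 at col 3 lands with bottom-row=0; cleared 0 line(s) (total 0); column heights now [0 0 0 2 2], max=2
Drop 2: L rot0 at col 0 lands with bottom-row=0; cleared 1 line(s) (total 1); column heights now [0 0 1 1 1], max=1
Drop 3: Z rot1 at col 2 lands with bottom-row=1; cleared 0 line(s) (total 1); column heights now [0 0 3 4 1], max=4
Drop 4: J rot0 at col 0 lands with bottom-row=3; cleared 0 line(s) (total 1); column heights now [5 4 4 4 1], max=5

Answer: .....
.....
.....
.....
.....
#....
####.
..##.
..#..
..###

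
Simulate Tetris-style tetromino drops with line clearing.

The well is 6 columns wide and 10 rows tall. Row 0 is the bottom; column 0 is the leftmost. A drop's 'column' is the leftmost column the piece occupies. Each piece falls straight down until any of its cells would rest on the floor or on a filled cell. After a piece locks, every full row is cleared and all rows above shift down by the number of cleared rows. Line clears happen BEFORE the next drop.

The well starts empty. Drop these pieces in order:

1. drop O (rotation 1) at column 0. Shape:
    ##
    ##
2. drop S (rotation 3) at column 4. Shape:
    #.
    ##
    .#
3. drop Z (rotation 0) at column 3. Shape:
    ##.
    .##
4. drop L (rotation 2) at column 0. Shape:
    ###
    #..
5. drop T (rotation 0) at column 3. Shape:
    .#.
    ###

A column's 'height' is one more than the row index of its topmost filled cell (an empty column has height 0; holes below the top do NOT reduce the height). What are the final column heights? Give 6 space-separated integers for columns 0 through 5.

Drop 1: O rot1 at col 0 lands with bottom-row=0; cleared 0 line(s) (total 0); column heights now [2 2 0 0 0 0], max=2
Drop 2: S rot3 at col 4 lands with bottom-row=0; cleared 0 line(s) (total 0); column heights now [2 2 0 0 3 2], max=3
Drop 3: Z rot0 at col 3 lands with bottom-row=3; cleared 0 line(s) (total 0); column heights now [2 2 0 5 5 4], max=5
Drop 4: L rot2 at col 0 lands with bottom-row=2; cleared 0 line(s) (total 0); column heights now [4 4 4 5 5 4], max=5
Drop 5: T rot0 at col 3 lands with bottom-row=5; cleared 0 line(s) (total 0); column heights now [4 4 4 6 7 6], max=7

Answer: 4 4 4 6 7 6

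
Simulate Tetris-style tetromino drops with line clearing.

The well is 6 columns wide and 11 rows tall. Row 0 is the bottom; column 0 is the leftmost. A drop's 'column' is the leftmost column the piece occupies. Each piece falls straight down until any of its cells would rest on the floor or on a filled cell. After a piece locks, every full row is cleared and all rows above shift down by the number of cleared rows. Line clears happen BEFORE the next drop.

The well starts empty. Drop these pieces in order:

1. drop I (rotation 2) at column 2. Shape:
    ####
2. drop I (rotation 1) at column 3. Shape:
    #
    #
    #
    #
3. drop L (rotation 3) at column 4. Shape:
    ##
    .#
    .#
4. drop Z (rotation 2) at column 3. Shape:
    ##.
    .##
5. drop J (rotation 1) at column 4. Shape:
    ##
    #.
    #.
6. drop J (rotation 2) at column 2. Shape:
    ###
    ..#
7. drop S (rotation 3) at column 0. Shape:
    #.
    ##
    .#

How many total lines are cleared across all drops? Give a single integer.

Drop 1: I rot2 at col 2 lands with bottom-row=0; cleared 0 line(s) (total 0); column heights now [0 0 1 1 1 1], max=1
Drop 2: I rot1 at col 3 lands with bottom-row=1; cleared 0 line(s) (total 0); column heights now [0 0 1 5 1 1], max=5
Drop 3: L rot3 at col 4 lands with bottom-row=1; cleared 0 line(s) (total 0); column heights now [0 0 1 5 4 4], max=5
Drop 4: Z rot2 at col 3 lands with bottom-row=4; cleared 0 line(s) (total 0); column heights now [0 0 1 6 6 5], max=6
Drop 5: J rot1 at col 4 lands with bottom-row=6; cleared 0 line(s) (total 0); column heights now [0 0 1 6 9 9], max=9
Drop 6: J rot2 at col 2 lands with bottom-row=9; cleared 0 line(s) (total 0); column heights now [0 0 11 11 11 9], max=11
Drop 7: S rot3 at col 0 lands with bottom-row=0; cleared 0 line(s) (total 0); column heights now [3 2 11 11 11 9], max=11

Answer: 0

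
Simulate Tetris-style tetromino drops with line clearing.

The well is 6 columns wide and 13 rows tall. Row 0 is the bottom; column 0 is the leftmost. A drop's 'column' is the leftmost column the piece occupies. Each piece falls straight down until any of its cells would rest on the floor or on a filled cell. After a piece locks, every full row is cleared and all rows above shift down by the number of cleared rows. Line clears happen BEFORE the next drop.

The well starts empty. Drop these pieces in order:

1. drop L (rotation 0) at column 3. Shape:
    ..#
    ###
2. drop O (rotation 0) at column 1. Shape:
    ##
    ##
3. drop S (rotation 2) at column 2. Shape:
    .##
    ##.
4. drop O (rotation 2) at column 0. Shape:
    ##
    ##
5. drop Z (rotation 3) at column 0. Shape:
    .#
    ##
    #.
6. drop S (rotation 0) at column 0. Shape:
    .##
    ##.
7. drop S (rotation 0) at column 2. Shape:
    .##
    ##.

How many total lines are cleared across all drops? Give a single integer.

Answer: 0

Derivation:
Drop 1: L rot0 at col 3 lands with bottom-row=0; cleared 0 line(s) (total 0); column heights now [0 0 0 1 1 2], max=2
Drop 2: O rot0 at col 1 lands with bottom-row=0; cleared 0 line(s) (total 0); column heights now [0 2 2 1 1 2], max=2
Drop 3: S rot2 at col 2 lands with bottom-row=2; cleared 0 line(s) (total 0); column heights now [0 2 3 4 4 2], max=4
Drop 4: O rot2 at col 0 lands with bottom-row=2; cleared 0 line(s) (total 0); column heights now [4 4 3 4 4 2], max=4
Drop 5: Z rot3 at col 0 lands with bottom-row=4; cleared 0 line(s) (total 0); column heights now [6 7 3 4 4 2], max=7
Drop 6: S rot0 at col 0 lands with bottom-row=7; cleared 0 line(s) (total 0); column heights now [8 9 9 4 4 2], max=9
Drop 7: S rot0 at col 2 lands with bottom-row=9; cleared 0 line(s) (total 0); column heights now [8 9 10 11 11 2], max=11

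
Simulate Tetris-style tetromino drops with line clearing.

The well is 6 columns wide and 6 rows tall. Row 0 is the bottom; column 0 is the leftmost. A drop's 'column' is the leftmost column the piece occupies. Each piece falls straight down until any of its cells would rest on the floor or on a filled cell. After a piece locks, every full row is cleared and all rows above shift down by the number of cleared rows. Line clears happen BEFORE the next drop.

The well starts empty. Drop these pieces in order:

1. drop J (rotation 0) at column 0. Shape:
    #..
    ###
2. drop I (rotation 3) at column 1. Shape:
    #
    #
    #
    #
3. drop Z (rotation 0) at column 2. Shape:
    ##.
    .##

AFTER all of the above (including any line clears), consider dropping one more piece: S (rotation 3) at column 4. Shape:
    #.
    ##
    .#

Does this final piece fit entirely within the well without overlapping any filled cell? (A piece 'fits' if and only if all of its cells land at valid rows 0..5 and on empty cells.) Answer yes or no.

Answer: yes

Derivation:
Drop 1: J rot0 at col 0 lands with bottom-row=0; cleared 0 line(s) (total 0); column heights now [2 1 1 0 0 0], max=2
Drop 2: I rot3 at col 1 lands with bottom-row=1; cleared 0 line(s) (total 0); column heights now [2 5 1 0 0 0], max=5
Drop 3: Z rot0 at col 2 lands with bottom-row=0; cleared 0 line(s) (total 0); column heights now [2 5 2 2 1 0], max=5
Test piece S rot3 at col 4 (width 2): heights before test = [2 5 2 2 1 0]; fits = True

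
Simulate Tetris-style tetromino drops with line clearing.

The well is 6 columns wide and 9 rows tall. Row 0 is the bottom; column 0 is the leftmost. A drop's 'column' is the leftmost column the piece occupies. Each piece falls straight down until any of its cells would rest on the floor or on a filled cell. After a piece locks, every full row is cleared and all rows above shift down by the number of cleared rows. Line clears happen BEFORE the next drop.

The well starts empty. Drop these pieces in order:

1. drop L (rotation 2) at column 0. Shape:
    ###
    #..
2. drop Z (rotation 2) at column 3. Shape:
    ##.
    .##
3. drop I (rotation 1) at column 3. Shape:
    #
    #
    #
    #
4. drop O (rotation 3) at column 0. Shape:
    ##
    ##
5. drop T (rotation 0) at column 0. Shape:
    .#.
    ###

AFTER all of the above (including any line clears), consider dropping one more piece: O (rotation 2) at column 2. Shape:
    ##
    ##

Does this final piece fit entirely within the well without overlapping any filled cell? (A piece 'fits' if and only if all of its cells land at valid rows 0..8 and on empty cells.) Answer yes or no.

Drop 1: L rot2 at col 0 lands with bottom-row=0; cleared 0 line(s) (total 0); column heights now [2 2 2 0 0 0], max=2
Drop 2: Z rot2 at col 3 lands with bottom-row=0; cleared 0 line(s) (total 0); column heights now [2 2 2 2 2 1], max=2
Drop 3: I rot1 at col 3 lands with bottom-row=2; cleared 0 line(s) (total 0); column heights now [2 2 2 6 2 1], max=6
Drop 4: O rot3 at col 0 lands with bottom-row=2; cleared 0 line(s) (total 0); column heights now [4 4 2 6 2 1], max=6
Drop 5: T rot0 at col 0 lands with bottom-row=4; cleared 0 line(s) (total 0); column heights now [5 6 5 6 2 1], max=6
Test piece O rot2 at col 2 (width 2): heights before test = [5 6 5 6 2 1]; fits = True

Answer: yes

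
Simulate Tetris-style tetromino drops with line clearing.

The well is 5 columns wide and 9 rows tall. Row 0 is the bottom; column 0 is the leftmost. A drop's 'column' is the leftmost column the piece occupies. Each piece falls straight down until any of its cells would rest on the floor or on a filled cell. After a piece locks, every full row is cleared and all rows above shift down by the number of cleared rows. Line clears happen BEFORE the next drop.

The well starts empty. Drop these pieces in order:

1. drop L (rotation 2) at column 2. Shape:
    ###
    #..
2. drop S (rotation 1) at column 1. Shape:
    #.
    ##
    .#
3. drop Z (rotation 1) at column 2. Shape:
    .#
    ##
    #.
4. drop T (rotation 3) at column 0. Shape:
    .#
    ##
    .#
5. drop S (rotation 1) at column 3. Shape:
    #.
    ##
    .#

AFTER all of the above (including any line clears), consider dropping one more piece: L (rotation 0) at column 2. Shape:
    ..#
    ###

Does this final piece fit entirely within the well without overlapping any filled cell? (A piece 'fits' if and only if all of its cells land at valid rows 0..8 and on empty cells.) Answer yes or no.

Drop 1: L rot2 at col 2 lands with bottom-row=0; cleared 0 line(s) (total 0); column heights now [0 0 2 2 2], max=2
Drop 2: S rot1 at col 1 lands with bottom-row=2; cleared 0 line(s) (total 0); column heights now [0 5 4 2 2], max=5
Drop 3: Z rot1 at col 2 lands with bottom-row=4; cleared 0 line(s) (total 0); column heights now [0 5 6 7 2], max=7
Drop 4: T rot3 at col 0 lands with bottom-row=5; cleared 0 line(s) (total 0); column heights now [7 8 6 7 2], max=8
Drop 5: S rot1 at col 3 lands with bottom-row=6; cleared 0 line(s) (total 0); column heights now [7 8 6 9 8], max=9
Test piece L rot0 at col 2 (width 3): heights before test = [7 8 6 9 8]; fits = False

Answer: no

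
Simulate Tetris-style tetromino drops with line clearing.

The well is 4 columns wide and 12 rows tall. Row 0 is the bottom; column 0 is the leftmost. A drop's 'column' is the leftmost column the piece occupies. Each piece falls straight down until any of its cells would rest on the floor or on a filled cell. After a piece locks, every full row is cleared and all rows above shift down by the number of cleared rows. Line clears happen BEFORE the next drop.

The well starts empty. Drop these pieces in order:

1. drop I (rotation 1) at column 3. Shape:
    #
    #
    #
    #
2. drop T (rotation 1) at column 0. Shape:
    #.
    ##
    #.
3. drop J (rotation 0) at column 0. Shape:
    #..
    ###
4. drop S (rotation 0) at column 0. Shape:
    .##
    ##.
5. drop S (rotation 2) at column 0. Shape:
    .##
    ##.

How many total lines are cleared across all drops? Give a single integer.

Answer: 1

Derivation:
Drop 1: I rot1 at col 3 lands with bottom-row=0; cleared 0 line(s) (total 0); column heights now [0 0 0 4], max=4
Drop 2: T rot1 at col 0 lands with bottom-row=0; cleared 0 line(s) (total 0); column heights now [3 2 0 4], max=4
Drop 3: J rot0 at col 0 lands with bottom-row=3; cleared 1 line(s) (total 1); column heights now [4 2 0 3], max=4
Drop 4: S rot0 at col 0 lands with bottom-row=4; cleared 0 line(s) (total 1); column heights now [5 6 6 3], max=6
Drop 5: S rot2 at col 0 lands with bottom-row=6; cleared 0 line(s) (total 1); column heights now [7 8 8 3], max=8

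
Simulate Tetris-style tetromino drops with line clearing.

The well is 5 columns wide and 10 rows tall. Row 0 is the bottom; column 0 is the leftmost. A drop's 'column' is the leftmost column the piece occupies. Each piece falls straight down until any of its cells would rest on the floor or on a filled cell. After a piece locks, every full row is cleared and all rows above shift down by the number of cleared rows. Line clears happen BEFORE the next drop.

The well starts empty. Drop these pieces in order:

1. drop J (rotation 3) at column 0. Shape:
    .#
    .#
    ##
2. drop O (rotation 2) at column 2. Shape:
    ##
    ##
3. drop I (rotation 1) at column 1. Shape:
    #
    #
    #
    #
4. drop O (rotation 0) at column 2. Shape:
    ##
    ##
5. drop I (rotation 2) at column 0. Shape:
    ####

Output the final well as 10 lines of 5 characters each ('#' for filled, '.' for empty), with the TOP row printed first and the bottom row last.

Drop 1: J rot3 at col 0 lands with bottom-row=0; cleared 0 line(s) (total 0); column heights now [1 3 0 0 0], max=3
Drop 2: O rot2 at col 2 lands with bottom-row=0; cleared 0 line(s) (total 0); column heights now [1 3 2 2 0], max=3
Drop 3: I rot1 at col 1 lands with bottom-row=3; cleared 0 line(s) (total 0); column heights now [1 7 2 2 0], max=7
Drop 4: O rot0 at col 2 lands with bottom-row=2; cleared 0 line(s) (total 0); column heights now [1 7 4 4 0], max=7
Drop 5: I rot2 at col 0 lands with bottom-row=7; cleared 0 line(s) (total 0); column heights now [8 8 8 8 0], max=8

Answer: .....
.....
####.
.#...
.#...
.#...
.###.
.###.
.###.
####.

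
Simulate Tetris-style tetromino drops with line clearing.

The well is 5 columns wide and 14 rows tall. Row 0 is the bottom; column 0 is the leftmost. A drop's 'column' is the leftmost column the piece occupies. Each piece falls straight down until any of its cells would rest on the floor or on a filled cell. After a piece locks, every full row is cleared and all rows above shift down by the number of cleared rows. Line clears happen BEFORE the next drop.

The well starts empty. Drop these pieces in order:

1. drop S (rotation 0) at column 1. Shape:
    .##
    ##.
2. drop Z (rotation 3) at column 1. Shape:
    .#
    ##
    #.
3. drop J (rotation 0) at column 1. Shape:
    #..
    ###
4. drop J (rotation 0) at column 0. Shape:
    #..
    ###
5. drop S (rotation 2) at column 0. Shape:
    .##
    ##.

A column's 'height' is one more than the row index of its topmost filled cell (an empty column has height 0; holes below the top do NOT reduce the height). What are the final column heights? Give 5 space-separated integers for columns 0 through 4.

Drop 1: S rot0 at col 1 lands with bottom-row=0; cleared 0 line(s) (total 0); column heights now [0 1 2 2 0], max=2
Drop 2: Z rot3 at col 1 lands with bottom-row=1; cleared 0 line(s) (total 0); column heights now [0 3 4 2 0], max=4
Drop 3: J rot0 at col 1 lands with bottom-row=4; cleared 0 line(s) (total 0); column heights now [0 6 5 5 0], max=6
Drop 4: J rot0 at col 0 lands with bottom-row=6; cleared 0 line(s) (total 0); column heights now [8 7 7 5 0], max=8
Drop 5: S rot2 at col 0 lands with bottom-row=8; cleared 0 line(s) (total 0); column heights now [9 10 10 5 0], max=10

Answer: 9 10 10 5 0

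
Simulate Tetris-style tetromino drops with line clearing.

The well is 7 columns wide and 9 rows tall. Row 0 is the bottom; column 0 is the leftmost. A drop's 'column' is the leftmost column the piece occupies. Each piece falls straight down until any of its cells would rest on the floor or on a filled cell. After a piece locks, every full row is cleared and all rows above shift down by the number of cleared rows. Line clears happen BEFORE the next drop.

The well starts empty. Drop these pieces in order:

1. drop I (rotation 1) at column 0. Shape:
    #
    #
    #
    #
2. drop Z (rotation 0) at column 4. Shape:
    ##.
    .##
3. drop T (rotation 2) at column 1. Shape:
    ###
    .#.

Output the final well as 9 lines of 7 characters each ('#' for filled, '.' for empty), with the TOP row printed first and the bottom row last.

Answer: .......
.......
.......
.......
.......
#......
#......
######.
#.#..##

Derivation:
Drop 1: I rot1 at col 0 lands with bottom-row=0; cleared 0 line(s) (total 0); column heights now [4 0 0 0 0 0 0], max=4
Drop 2: Z rot0 at col 4 lands with bottom-row=0; cleared 0 line(s) (total 0); column heights now [4 0 0 0 2 2 1], max=4
Drop 3: T rot2 at col 1 lands with bottom-row=0; cleared 0 line(s) (total 0); column heights now [4 2 2 2 2 2 1], max=4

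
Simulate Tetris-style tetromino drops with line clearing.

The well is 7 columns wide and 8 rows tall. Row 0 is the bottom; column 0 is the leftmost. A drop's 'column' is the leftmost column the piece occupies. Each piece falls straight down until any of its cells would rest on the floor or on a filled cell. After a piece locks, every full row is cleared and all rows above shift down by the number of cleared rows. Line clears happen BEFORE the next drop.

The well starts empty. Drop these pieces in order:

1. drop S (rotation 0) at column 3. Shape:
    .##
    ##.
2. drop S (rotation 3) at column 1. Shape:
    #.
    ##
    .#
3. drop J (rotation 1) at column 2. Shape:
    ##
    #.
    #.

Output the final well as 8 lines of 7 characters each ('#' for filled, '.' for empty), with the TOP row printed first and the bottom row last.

Answer: .......
.......
.......
..##...
..#....
.##....
.##.##.
..###..

Derivation:
Drop 1: S rot0 at col 3 lands with bottom-row=0; cleared 0 line(s) (total 0); column heights now [0 0 0 1 2 2 0], max=2
Drop 2: S rot3 at col 1 lands with bottom-row=0; cleared 0 line(s) (total 0); column heights now [0 3 2 1 2 2 0], max=3
Drop 3: J rot1 at col 2 lands with bottom-row=2; cleared 0 line(s) (total 0); column heights now [0 3 5 5 2 2 0], max=5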